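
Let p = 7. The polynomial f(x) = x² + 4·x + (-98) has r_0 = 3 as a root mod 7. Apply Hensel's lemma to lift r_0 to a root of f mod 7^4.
r_3 = 1172 (mod 2401)

Hensel: r_{i+1} = r_i − f(r_i)·(f′(r_i))^{-1} mod 7^{i+2}, f′(x) = 2x + 4. Iterate:
  r_0 = 3 (mod 7)
  r_1 = 45 (mod 49)
  r_2 = 143 (mod 343)
  r_3 = 1172 (mod 2401)
Final: r = 1172 satisfies f(r) ≡ 0 mod 7^4.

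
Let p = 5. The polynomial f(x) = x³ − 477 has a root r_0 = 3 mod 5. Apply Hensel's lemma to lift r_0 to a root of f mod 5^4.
r_3 = 228 (mod 625)

Hensel: r_{i+1} = r_i − f(r_i)/f′(r_i) mod 5^{i+2}, where f′(x) = 3x². Iterate:
  r_0 = 3 (mod 5)
  r_1 = 3 (mod 25)
  r_2 = 103 (mod 125)
  r_3 = 228 (mod 625)
Final: r = 228 with f(r) ≡ 0 mod 5^4.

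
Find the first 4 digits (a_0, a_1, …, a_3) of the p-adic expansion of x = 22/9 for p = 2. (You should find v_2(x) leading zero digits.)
(a_0, …, a_3) = (0, 1, 1, 0)

v_2(22/9) = 1, so a_0 = ... = a_0 = 0. Factor out: x = 2^1 · u with u = 11/9 a unit in ℤ_2. Expand u iteratively via a_{v+i} = u_i mod 2, u_{i+1} = (u_i − a_{v+i})/2:
  u_0 = 11/9;  a_1 = 1;  u_1 = (u_0 − 1)/2 = 1/9
  u_1 = 1/9;  a_2 = 1;  u_2 = (u_1 − 1)/2 = -4/9
  u_2 = -4/9;  a_3 = 0;  u_3 = (u_2 − 0)/2 = -2/9
Digits: (0, 1, 1, 0).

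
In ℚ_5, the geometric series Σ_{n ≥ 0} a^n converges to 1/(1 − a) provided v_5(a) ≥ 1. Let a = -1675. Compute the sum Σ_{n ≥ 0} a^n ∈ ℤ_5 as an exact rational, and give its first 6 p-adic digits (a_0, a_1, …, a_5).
Σ a^n = 1/(1 − a) = 1/1676;  first 6 digits = (1, 0, 3, 1, 1, 2)

v_5(a) = 2 ≥ 1, so the series converges in ℤ_5 to 1/(1 − a) = 1/(1 − (-1675)) = 1/1676. Expand this rational in ℤ_5: compute digits iteratively via d_i = x_i mod 5, x_{i+1} = (x_i − d_i)/5. The first 6 digits are (1, 0, 3, 1, 1, 2).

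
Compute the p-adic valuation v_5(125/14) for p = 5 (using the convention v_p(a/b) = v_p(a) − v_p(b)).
v_5(125/14) = 3

Factor powers of 5 from the numerator and denominator of the reduced fraction: 125 = 5^3 · 1 and 14 = 5^0 · 14. Apply v_p(a/b) = v_p(a) − v_p(b): v_5(125/14) = 3 − 0 = 3.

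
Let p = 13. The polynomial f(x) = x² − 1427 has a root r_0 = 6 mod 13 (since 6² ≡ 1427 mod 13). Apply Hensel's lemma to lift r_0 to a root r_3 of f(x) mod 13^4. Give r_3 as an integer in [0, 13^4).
r_3 = 21599 (mod 28561)

Hensel's recurrence: r_{i+1} = r_i − f(r_i)·(f′(r_i))^{-1} mod 13^{i+2}, with f′(x) = 2x. Iterate:
  r_0 = 6 (mod 13)
  r_1 = 136 (mod 169)
  r_2 = 1826 (mod 2197)
  r_3 = 21599 (mod 28561)
Final: r_3 = 21599, and one checks f(r_3) ≡ 0 mod 13^4.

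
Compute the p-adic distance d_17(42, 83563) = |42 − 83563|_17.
d_17(42, 83563) = 1/83521

Step 1 — x − y = 42 − 83563 = -83521. Step 2 — v_17(-83521) = 4 (factor: -83521 = −(17^4 · 1); the sign does not affect v_p). Step 3 — |x − y|_17 = 17^{-4} = 1/83521.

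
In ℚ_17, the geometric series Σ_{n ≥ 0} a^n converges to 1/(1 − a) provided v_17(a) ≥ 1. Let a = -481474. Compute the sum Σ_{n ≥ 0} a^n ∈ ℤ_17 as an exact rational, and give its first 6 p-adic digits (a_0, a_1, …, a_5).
Σ a^n = 1/(1 − a) = 1/481475;  first 6 digits = (1, 0, 0, 4, 11, 16)

v_17(a) = 3 ≥ 1, so the series converges in ℤ_17 to 1/(1 − a) = 1/(1 − (-481474)) = 1/481475. Expand this rational in ℤ_17: compute digits iteratively via d_i = x_i mod 17, x_{i+1} = (x_i − d_i)/17. The first 6 digits are (1, 0, 0, 4, 11, 16).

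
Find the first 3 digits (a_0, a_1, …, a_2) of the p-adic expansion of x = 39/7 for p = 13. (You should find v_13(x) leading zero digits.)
(a_0, …, a_2) = (0, 6, 7)

v_13(39/7) = 1, so a_0 = ... = a_0 = 0. Factor out: x = 13^1 · u with u = 3/7 a unit in ℤ_13. Expand u iteratively via a_{v+i} = u_i mod 13, u_{i+1} = (u_i − a_{v+i})/13:
  u_0 = 3/7;  a_1 = 6;  u_1 = (u_0 − 6)/13 = -3/7
  u_1 = -3/7;  a_2 = 7;  u_2 = (u_1 − 7)/13 = -4/7
Digits: (0, 6, 7).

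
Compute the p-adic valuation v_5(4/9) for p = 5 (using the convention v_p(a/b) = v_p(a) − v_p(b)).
v_5(4/9) = 0

Factor powers of 5 from the numerator and denominator of the reduced fraction: 4 = 5^0 · 4 and 9 = 5^0 · 9. Apply v_p(a/b) = v_p(a) − v_p(b): v_5(4/9) = 0 − 0 = 0.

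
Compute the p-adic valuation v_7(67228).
v_7(67228) = 5

v_7(n) is the largest exponent k such that 7^k divides n. Factor out: 67228 = 7^5 · 4. (Sign doesn't affect v_p.) So v_7(67228) = 5.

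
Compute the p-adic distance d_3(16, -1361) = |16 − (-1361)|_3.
d_3(16, -1361) = 1/81

Step 1 — x − y = 16 − (-1361) = 1377. Step 2 — v_3(1377) = 4 (factor: 1377 = (3^4 · 17); the sign does not affect v_p). Step 3 — |x − y|_3 = 3^{-4} = 1/81.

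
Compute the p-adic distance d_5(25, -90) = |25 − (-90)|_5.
d_5(25, -90) = 1/5

Step 1 — x − y = 25 − (-90) = 115. Step 2 — v_5(115) = 1 (factor: 115 = (5^1 · 23); the sign does not affect v_p). Step 3 — |x − y|_5 = 5^{-1} = 1/5.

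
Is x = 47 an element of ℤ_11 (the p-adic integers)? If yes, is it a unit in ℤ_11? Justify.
x ∈ ℤ_11^× (unit); v_11(x) = 0

ℤ_11 = {x ∈ ℚ_11 : v_11(x) ≥ 0} and ℤ_11^× = {x ∈ ℤ_11 : v_11(x) = 0}. Here v_11(47) = v_11(num) − v_11(den) = 0; compare against these criteria.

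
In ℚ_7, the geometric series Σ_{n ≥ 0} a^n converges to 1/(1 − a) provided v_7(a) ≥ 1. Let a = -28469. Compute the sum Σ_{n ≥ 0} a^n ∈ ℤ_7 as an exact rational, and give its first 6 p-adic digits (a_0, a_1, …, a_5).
Σ a^n = 1/(1 − a) = 1/28470;  first 6 digits = (1, 0, 0, 1, 2, 5)

v_7(a) = 3 ≥ 1, so the series converges in ℤ_7 to 1/(1 − a) = 1/(1 − (-28469)) = 1/28470. Expand this rational in ℤ_7: compute digits iteratively via d_i = x_i mod 7, x_{i+1} = (x_i − d_i)/7. The first 6 digits are (1, 0, 0, 1, 2, 5).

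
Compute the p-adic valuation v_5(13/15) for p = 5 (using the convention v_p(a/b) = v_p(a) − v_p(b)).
v_5(13/15) = -1

Factor powers of 5 from the numerator and denominator of the reduced fraction: 13 = 5^0 · 13 and 15 = 5^1 · 3. Apply v_p(a/b) = v_p(a) − v_p(b): v_5(13/15) = 0 − 1 = -1.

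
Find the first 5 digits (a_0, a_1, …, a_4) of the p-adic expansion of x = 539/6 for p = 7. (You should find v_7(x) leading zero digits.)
(a_0, …, a_4) = (0, 0, 3, 1, 1)

v_7(539/6) = 2, so a_0 = ... = a_1 = 0. Factor out: x = 7^2 · u with u = 11/6 a unit in ℤ_7. Expand u iteratively via a_{v+i} = u_i mod 7, u_{i+1} = (u_i − a_{v+i})/7:
  u_0 = 11/6;  a_2 = 3;  u_1 = (u_0 − 3)/7 = -1/6
  u_1 = -1/6;  a_3 = 1;  u_2 = (u_1 − 1)/7 = -1/6
  u_2 = -1/6;  a_4 = 1;  u_3 = (u_2 − 1)/7 = -1/6
Digits: (0, 0, 3, 1, 1).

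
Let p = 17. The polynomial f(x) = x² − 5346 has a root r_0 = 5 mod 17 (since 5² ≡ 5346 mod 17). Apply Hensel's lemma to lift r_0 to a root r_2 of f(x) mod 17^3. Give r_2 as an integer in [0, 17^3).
r_2 = 3456 (mod 4913)

Hensel's recurrence: r_{i+1} = r_i − f(r_i)·(f′(r_i))^{-1} mod 17^{i+2}, with f′(x) = 2x. Iterate:
  r_0 = 5 (mod 17)
  r_1 = 277 (mod 289)
  r_2 = 3456 (mod 4913)
Final: r_2 = 3456, and one checks f(r_2) ≡ 0 mod 17^3.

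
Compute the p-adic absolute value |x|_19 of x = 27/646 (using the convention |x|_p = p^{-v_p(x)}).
|27/646|_19 = 19

Step 1 — compute v_19(x) by factoring powers of 19 out of the numerator and denominator: v_19(27/646) = -1. Step 2 — apply |x|_p = p^{-v_p(x)} = 19^{1} = 19.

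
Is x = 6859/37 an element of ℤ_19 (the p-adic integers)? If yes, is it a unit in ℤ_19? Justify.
x ∈ ℤ_19 but not a unit; v_19(x) = 3 > 0

ℤ_19 = {x ∈ ℚ_19 : v_19(x) ≥ 0} and ℤ_19^× = {x ∈ ℤ_19 : v_19(x) = 0}. Here v_19(6859/37) = v_19(num) − v_19(den) = 3; compare against these criteria.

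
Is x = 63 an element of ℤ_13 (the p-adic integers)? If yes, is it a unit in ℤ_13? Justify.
x ∈ ℤ_13^× (unit); v_13(x) = 0

ℤ_13 = {x ∈ ℚ_13 : v_13(x) ≥ 0} and ℤ_13^× = {x ∈ ℤ_13 : v_13(x) = 0}. Here v_13(63) = v_13(num) − v_13(den) = 0; compare against these criteria.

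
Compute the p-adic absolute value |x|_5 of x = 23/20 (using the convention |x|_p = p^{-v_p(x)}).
|23/20|_5 = 5

Step 1 — compute v_5(x) by factoring powers of 5 out of the numerator and denominator: v_5(23/20) = -1. Step 2 — apply |x|_p = p^{-v_p(x)} = 5^{1} = 5.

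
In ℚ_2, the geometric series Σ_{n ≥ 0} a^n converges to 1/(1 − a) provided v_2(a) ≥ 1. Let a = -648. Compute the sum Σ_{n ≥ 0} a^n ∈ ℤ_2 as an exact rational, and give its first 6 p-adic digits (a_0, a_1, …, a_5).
Σ a^n = 1/(1 − a) = 1/649;  first 6 digits = (1, 0, 0, 1, 1, 1)

v_2(a) = 3 ≥ 1, so the series converges in ℤ_2 to 1/(1 − a) = 1/(1 − (-648)) = 1/649. Expand this rational in ℤ_2: compute digits iteratively via d_i = x_i mod 2, x_{i+1} = (x_i − d_i)/2. The first 6 digits are (1, 0, 0, 1, 1, 1).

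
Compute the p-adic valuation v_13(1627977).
v_13(1627977) = 4

v_13(n) is the largest exponent k such that 13^k divides n. Factor out: 1627977 = 13^4 · 57. (Sign doesn't affect v_p.) So v_13(1627977) = 4.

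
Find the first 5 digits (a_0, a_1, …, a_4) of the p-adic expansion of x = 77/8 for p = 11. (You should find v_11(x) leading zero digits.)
(a_0, …, a_4) = (0, 5, 1, 4, 1)

v_11(77/8) = 1, so a_0 = ... = a_0 = 0. Factor out: x = 11^1 · u with u = 7/8 a unit in ℤ_11. Expand u iteratively via a_{v+i} = u_i mod 11, u_{i+1} = (u_i − a_{v+i})/11:
  u_0 = 7/8;  a_1 = 5;  u_1 = (u_0 − 5)/11 = -3/8
  u_1 = -3/8;  a_2 = 1;  u_2 = (u_1 − 1)/11 = -1/8
  u_2 = -1/8;  a_3 = 4;  u_3 = (u_2 − 4)/11 = -3/8
  u_3 = -3/8;  a_4 = 1;  u_4 = (u_3 − 1)/11 = -1/8
Digits: (0, 5, 1, 4, 1).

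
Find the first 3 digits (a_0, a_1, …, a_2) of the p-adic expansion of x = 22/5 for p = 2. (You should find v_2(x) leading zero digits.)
(a_0, …, a_2) = (0, 1, 1)

v_2(22/5) = 1, so a_0 = ... = a_0 = 0. Factor out: x = 2^1 · u with u = 11/5 a unit in ℤ_2. Expand u iteratively via a_{v+i} = u_i mod 2, u_{i+1} = (u_i − a_{v+i})/2:
  u_0 = 11/5;  a_1 = 1;  u_1 = (u_0 − 1)/2 = 3/5
  u_1 = 3/5;  a_2 = 1;  u_2 = (u_1 − 1)/2 = -1/5
Digits: (0, 1, 1).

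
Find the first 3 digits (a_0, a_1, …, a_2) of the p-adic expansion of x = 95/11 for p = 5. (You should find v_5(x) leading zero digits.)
(a_0, …, a_2) = (0, 4, 0)

v_5(95/11) = 1, so a_0 = ... = a_0 = 0. Factor out: x = 5^1 · u with u = 19/11 a unit in ℤ_5. Expand u iteratively via a_{v+i} = u_i mod 5, u_{i+1} = (u_i − a_{v+i})/5:
  u_0 = 19/11;  a_1 = 4;  u_1 = (u_0 − 4)/5 = -5/11
  u_1 = -5/11;  a_2 = 0;  u_2 = (u_1 − 0)/5 = -1/11
Digits: (0, 4, 0).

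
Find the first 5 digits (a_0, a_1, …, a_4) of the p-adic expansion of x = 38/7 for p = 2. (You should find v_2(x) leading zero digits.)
(a_0, …, a_4) = (0, 1, 0, 1, 0)

v_2(38/7) = 1, so a_0 = ... = a_0 = 0. Factor out: x = 2^1 · u with u = 19/7 a unit in ℤ_2. Expand u iteratively via a_{v+i} = u_i mod 2, u_{i+1} = (u_i − a_{v+i})/2:
  u_0 = 19/7;  a_1 = 1;  u_1 = (u_0 − 1)/2 = 6/7
  u_1 = 6/7;  a_2 = 0;  u_2 = (u_1 − 0)/2 = 3/7
  u_2 = 3/7;  a_3 = 1;  u_3 = (u_2 − 1)/2 = -2/7
  u_3 = -2/7;  a_4 = 0;  u_4 = (u_3 − 0)/2 = -1/7
Digits: (0, 1, 0, 1, 0).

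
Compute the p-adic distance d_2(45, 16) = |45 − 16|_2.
d_2(45, 16) = 1

Step 1 — x − y = 45 − 16 = 29. Step 2 — v_2(29) = 0 (factor: 29 = (2^0 · 29); the sign does not affect v_p). Step 3 — |x − y|_2 = 2^{0} = 1.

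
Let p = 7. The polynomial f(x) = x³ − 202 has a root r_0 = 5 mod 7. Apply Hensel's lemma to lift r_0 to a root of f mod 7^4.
r_3 = 726 (mod 2401)

Hensel: r_{i+1} = r_i − f(r_i)/f′(r_i) mod 7^{i+2}, where f′(x) = 3x². Iterate:
  r_0 = 5 (mod 7)
  r_1 = 40 (mod 49)
  r_2 = 40 (mod 343)
  r_3 = 726 (mod 2401)
Final: r = 726 with f(r) ≡ 0 mod 7^4.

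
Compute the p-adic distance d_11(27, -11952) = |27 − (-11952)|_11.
d_11(27, -11952) = 1/1331

Step 1 — x − y = 27 − (-11952) = 11979. Step 2 — v_11(11979) = 3 (factor: 11979 = (11^3 · 9); the sign does not affect v_p). Step 3 — |x − y|_11 = 11^{-3} = 1/1331.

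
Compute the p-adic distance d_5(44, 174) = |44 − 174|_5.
d_5(44, 174) = 1/5

Step 1 — x − y = 44 − 174 = -130. Step 2 — v_5(-130) = 1 (factor: -130 = −(5^1 · 26); the sign does not affect v_p). Step 3 — |x − y|_5 = 5^{-1} = 1/5.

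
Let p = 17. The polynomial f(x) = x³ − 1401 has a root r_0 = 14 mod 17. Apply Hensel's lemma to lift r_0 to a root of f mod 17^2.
r_1 = 82 (mod 289)

Hensel: r_{i+1} = r_i − f(r_i)/f′(r_i) mod 17^{i+2}, where f′(x) = 3x². Iterate:
  r_0 = 14 (mod 17)
  r_1 = 82 (mod 289)
Final: r = 82 with f(r) ≡ 0 mod 17^2.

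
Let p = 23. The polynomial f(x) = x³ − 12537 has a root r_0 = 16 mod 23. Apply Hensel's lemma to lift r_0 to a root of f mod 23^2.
r_1 = 131 (mod 529)

Hensel: r_{i+1} = r_i − f(r_i)/f′(r_i) mod 23^{i+2}, where f′(x) = 3x². Iterate:
  r_0 = 16 (mod 23)
  r_1 = 131 (mod 529)
Final: r = 131 with f(r) ≡ 0 mod 23^2.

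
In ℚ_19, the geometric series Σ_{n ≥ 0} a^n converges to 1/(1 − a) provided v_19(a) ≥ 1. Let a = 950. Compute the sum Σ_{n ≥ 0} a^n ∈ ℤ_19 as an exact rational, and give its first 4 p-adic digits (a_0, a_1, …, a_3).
Σ a^n = 1/(1 − a) = -1/949;  first 4 digits = (1, 12, 13, 16)

v_19(a) = 1 ≥ 1, so the series converges in ℤ_19 to 1/(1 − a) = 1/(1 − 950) = -1/949. Expand this rational in ℤ_19: compute digits iteratively via d_i = x_i mod 19, x_{i+1} = (x_i − d_i)/19. The first 4 digits are (1, 12, 13, 16).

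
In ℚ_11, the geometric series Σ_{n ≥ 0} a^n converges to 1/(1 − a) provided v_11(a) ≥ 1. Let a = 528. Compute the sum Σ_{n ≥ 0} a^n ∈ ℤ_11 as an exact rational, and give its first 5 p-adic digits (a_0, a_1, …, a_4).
Σ a^n = 1/(1 − a) = -1/527;  first 5 digits = (1, 4, 9, 9, 10)

v_11(a) = 1 ≥ 1, so the series converges in ℤ_11 to 1/(1 − a) = 1/(1 − 528) = -1/527. Expand this rational in ℤ_11: compute digits iteratively via d_i = x_i mod 11, x_{i+1} = (x_i − d_i)/11. The first 5 digits are (1, 4, 9, 9, 10).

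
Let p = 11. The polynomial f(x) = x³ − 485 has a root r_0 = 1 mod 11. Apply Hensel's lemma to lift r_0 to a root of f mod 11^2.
r_1 = 1 (mod 121)

Hensel: r_{i+1} = r_i − f(r_i)/f′(r_i) mod 11^{i+2}, where f′(x) = 3x². Iterate:
  r_0 = 1 (mod 11)
  r_1 = 1 (mod 121)
Final: r = 1 with f(r) ≡ 0 mod 11^2.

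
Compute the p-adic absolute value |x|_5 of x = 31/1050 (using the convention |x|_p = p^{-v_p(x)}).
|31/1050|_5 = 25

Step 1 — compute v_5(x) by factoring powers of 5 out of the numerator and denominator: v_5(31/1050) = -2. Step 2 — apply |x|_p = p^{-v_p(x)} = 5^{2} = 25.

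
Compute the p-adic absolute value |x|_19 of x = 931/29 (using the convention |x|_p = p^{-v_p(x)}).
|931/29|_19 = 1/19

Step 1 — compute v_19(x) by factoring powers of 19 out of the numerator and denominator: v_19(931/29) = 1. Step 2 — apply |x|_p = p^{-v_p(x)} = 19^{-1} = 1/19.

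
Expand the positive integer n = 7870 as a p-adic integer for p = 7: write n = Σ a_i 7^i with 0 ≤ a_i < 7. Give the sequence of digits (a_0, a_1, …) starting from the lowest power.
(a_0, a_1, …) = (2, 4, 6, 1, 3)

Repeated division by 7 gives the digits low-to-high: 7870 = 2 + 4·7^1 + 6·7^2 + 1·7^3 + 3·7^4. Digit sequence: (2, 4, 6, 1, 3).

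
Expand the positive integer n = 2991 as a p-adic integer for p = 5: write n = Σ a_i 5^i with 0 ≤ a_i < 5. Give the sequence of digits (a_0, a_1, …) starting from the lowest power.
(a_0, a_1, …) = (1, 3, 4, 3, 4)

Repeated division by 5 gives the digits low-to-high: 2991 = 1 + 3·5^1 + 4·5^2 + 3·5^3 + 4·5^4. Digit sequence: (1, 3, 4, 3, 4).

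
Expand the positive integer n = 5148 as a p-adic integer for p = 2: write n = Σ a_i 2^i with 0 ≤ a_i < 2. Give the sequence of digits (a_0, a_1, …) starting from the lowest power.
(a_0, a_1, …) = (0, 0, 1, 1, 1, 0, 0, 0, 0, 0, 1, 0, 1)

Repeated division by 2 gives the digits low-to-high: 5148 = 1·2^2 + 1·2^3 + 1·2^4 + 1·2^10 + 1·2^12. Digit sequence: (0, 0, 1, 1, 1, 0, 0, 0, 0, 0, 1, 0, 1).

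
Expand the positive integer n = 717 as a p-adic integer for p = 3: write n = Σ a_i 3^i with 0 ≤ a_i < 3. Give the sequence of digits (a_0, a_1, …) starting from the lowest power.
(a_0, a_1, …) = (0, 2, 1, 2, 2, 2)

Repeated division by 3 gives the digits low-to-high: 717 = 2·3^1 + 1·3^2 + 2·3^3 + 2·3^4 + 2·3^5. Digit sequence: (0, 2, 1, 2, 2, 2).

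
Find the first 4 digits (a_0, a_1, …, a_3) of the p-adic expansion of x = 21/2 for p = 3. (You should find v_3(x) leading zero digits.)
(a_0, …, a_3) = (0, 2, 2, 1)

v_3(21/2) = 1, so a_0 = ... = a_0 = 0. Factor out: x = 3^1 · u with u = 7/2 a unit in ℤ_3. Expand u iteratively via a_{v+i} = u_i mod 3, u_{i+1} = (u_i − a_{v+i})/3:
  u_0 = 7/2;  a_1 = 2;  u_1 = (u_0 − 2)/3 = 1/2
  u_1 = 1/2;  a_2 = 2;  u_2 = (u_1 − 2)/3 = -1/2
  u_2 = -1/2;  a_3 = 1;  u_3 = (u_2 − 1)/3 = -1/2
Digits: (0, 2, 2, 1).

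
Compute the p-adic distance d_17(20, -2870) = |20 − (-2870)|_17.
d_17(20, -2870) = 1/289

Step 1 — x − y = 20 − (-2870) = 2890. Step 2 — v_17(2890) = 2 (factor: 2890 = (17^2 · 10); the sign does not affect v_p). Step 3 — |x − y|_17 = 17^{-2} = 1/289.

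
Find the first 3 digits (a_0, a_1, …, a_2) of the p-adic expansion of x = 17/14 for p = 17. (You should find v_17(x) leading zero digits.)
(a_0, …, a_2) = (0, 11, 3)

v_17(17/14) = 1, so a_0 = ... = a_0 = 0. Factor out: x = 17^1 · u with u = 1/14 a unit in ℤ_17. Expand u iteratively via a_{v+i} = u_i mod 17, u_{i+1} = (u_i − a_{v+i})/17:
  u_0 = 1/14;  a_1 = 11;  u_1 = (u_0 − 11)/17 = -9/14
  u_1 = -9/14;  a_2 = 3;  u_2 = (u_1 − 3)/17 = -3/14
Digits: (0, 11, 3).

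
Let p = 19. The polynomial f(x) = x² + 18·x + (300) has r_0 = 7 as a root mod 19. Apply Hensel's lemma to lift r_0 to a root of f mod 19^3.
r_2 = 2553 (mod 6859)

Hensel: r_{i+1} = r_i − f(r_i)·(f′(r_i))^{-1} mod 19^{i+2}, f′(x) = 2x + 18. Iterate:
  r_0 = 7 (mod 19)
  r_1 = 26 (mod 361)
  r_2 = 2553 (mod 6859)
Final: r = 2553 satisfies f(r) ≡ 0 mod 19^3.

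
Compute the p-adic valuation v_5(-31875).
v_5(-31875) = 4

v_5(n) is the largest exponent k such that 5^k divides n. Factor out: -31875 = -5^4 · 51. (Sign doesn't affect v_p.) So v_5(-31875) = 4.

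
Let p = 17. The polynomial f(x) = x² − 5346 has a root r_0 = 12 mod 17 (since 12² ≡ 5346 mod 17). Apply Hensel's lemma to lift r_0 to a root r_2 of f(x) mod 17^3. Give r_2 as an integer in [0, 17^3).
r_2 = 1457 (mod 4913)

Hensel's recurrence: r_{i+1} = r_i − f(r_i)·(f′(r_i))^{-1} mod 17^{i+2}, with f′(x) = 2x. Iterate:
  r_0 = 12 (mod 17)
  r_1 = 12 (mod 289)
  r_2 = 1457 (mod 4913)
Final: r_2 = 1457, and one checks f(r_2) ≡ 0 mod 17^3.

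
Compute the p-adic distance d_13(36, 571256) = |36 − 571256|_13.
d_13(36, 571256) = 1/28561

Step 1 — x − y = 36 − 571256 = -571220. Step 2 — v_13(-571220) = 4 (factor: -571220 = −(13^4 · 20); the sign does not affect v_p). Step 3 — |x − y|_13 = 13^{-4} = 1/28561.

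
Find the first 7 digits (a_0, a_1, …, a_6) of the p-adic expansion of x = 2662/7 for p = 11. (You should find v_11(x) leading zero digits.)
(a_0, …, a_6) = (0, 0, 0, 5, 9, 7, 4)

v_11(2662/7) = 3, so a_0 = ... = a_2 = 0. Factor out: x = 11^3 · u with u = 2/7 a unit in ℤ_11. Expand u iteratively via a_{v+i} = u_i mod 11, u_{i+1} = (u_i − a_{v+i})/11:
  u_0 = 2/7;  a_3 = 5;  u_1 = (u_0 − 5)/11 = -3/7
  u_1 = -3/7;  a_4 = 9;  u_2 = (u_1 − 9)/11 = -6/7
  u_2 = -6/7;  a_5 = 7;  u_3 = (u_2 − 7)/11 = -5/7
  u_3 = -5/7;  a_6 = 4;  u_4 = (u_3 − 4)/11 = -3/7
Digits: (0, 0, 0, 5, 9, 7, 4).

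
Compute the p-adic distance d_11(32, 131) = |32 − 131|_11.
d_11(32, 131) = 1/11

Step 1 — x − y = 32 − 131 = -99. Step 2 — v_11(-99) = 1 (factor: -99 = −(11^1 · 9); the sign does not affect v_p). Step 3 — |x − y|_11 = 11^{-1} = 1/11.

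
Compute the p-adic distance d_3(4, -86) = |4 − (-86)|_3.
d_3(4, -86) = 1/9

Step 1 — x − y = 4 − (-86) = 90. Step 2 — v_3(90) = 2 (factor: 90 = (3^2 · 10); the sign does not affect v_p). Step 3 — |x − y|_3 = 3^{-2} = 1/9.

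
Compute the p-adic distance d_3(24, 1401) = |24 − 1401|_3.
d_3(24, 1401) = 1/81

Step 1 — x − y = 24 − 1401 = -1377. Step 2 — v_3(-1377) = 4 (factor: -1377 = −(3^4 · 17); the sign does not affect v_p). Step 3 — |x − y|_3 = 3^{-4} = 1/81.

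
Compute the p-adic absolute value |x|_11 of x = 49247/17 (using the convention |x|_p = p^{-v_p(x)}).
|49247/17|_11 = 1/1331

Step 1 — compute v_11(x) by factoring powers of 11 out of the numerator and denominator: v_11(49247/17) = 3. Step 2 — apply |x|_p = p^{-v_p(x)} = 11^{-3} = 1/1331.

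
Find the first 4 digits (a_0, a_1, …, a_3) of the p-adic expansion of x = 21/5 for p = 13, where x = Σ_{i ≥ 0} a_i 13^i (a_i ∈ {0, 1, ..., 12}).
(a_0, …, a_3) = (12, 2, 5, 10)

v_13(21/5) = 0 (numerator and denominator both coprime to 13), so x ∈ ℤ_13^×. Compute digits iteratively via a_i = x_i mod 13, x_{i+1} = (x_i − a_i)/13, with x_0 = x:
  x_0 = 21/5;  a_0 = 12;  x_1 = (x_0 − 12)/13 = -3/5
  x_1 = -3/5;  a_1 = 2;  x_2 = (x_1 − 2)/13 = -1/5
  x_2 = -1/5;  a_2 = 5;  x_3 = (x_2 − 5)/13 = -2/5
  x_3 = -2/5;  a_3 = 10;  x_4 = (x_3 − 10)/13 = -4/5
Digits: (12, 2, 5, 10).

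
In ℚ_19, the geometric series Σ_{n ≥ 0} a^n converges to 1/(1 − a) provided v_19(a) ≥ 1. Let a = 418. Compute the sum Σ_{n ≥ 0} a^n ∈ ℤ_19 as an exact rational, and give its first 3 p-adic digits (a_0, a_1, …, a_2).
Σ a^n = 1/(1 − a) = -1/417;  first 3 digits = (1, 3, 10)

v_19(a) = 1 ≥ 1, so the series converges in ℤ_19 to 1/(1 − a) = 1/(1 − 418) = -1/417. Expand this rational in ℤ_19: compute digits iteratively via d_i = x_i mod 19, x_{i+1} = (x_i − d_i)/19. The first 3 digits are (1, 3, 10).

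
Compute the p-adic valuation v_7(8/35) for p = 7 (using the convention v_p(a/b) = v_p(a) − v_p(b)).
v_7(8/35) = -1

Factor powers of 7 from the numerator and denominator of the reduced fraction: 8 = 7^0 · 8 and 35 = 7^1 · 5. Apply v_p(a/b) = v_p(a) − v_p(b): v_7(8/35) = 0 − 1 = -1.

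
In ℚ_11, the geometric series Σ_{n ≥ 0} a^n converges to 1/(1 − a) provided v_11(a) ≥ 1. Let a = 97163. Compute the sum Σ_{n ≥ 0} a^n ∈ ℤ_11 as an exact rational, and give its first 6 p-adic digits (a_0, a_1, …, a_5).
Σ a^n = 1/(1 − a) = -1/97162;  first 6 digits = (1, 0, 0, 7, 6, 0)

v_11(a) = 3 ≥ 1, so the series converges in ℤ_11 to 1/(1 − a) = 1/(1 − 97163) = -1/97162. Expand this rational in ℤ_11: compute digits iteratively via d_i = x_i mod 11, x_{i+1} = (x_i − d_i)/11. The first 6 digits are (1, 0, 0, 7, 6, 0).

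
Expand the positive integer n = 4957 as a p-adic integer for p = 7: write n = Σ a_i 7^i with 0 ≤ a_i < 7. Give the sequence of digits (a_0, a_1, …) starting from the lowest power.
(a_0, a_1, …) = (1, 1, 3, 0, 2)

Repeated division by 7 gives the digits low-to-high: 4957 = 1 + 1·7^1 + 3·7^2 + 2·7^4. Digit sequence: (1, 1, 3, 0, 2).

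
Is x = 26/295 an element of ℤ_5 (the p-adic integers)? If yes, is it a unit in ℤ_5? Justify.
x ∉ ℤ_5 (v_5(x) = -1 < 0)

ℤ_5 = {x ∈ ℚ_5 : v_5(x) ≥ 0} and ℤ_5^× = {x ∈ ℤ_5 : v_5(x) = 0}. Here v_5(26/295) = v_5(num) − v_5(den) = -1; compare against these criteria.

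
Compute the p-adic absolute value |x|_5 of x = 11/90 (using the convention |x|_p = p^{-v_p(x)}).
|11/90|_5 = 5

Step 1 — compute v_5(x) by factoring powers of 5 out of the numerator and denominator: v_5(11/90) = -1. Step 2 — apply |x|_p = p^{-v_p(x)} = 5^{1} = 5.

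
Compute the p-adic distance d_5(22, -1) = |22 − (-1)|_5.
d_5(22, -1) = 1

Step 1 — x − y = 22 − (-1) = 23. Step 2 — v_5(23) = 0 (factor: 23 = (5^0 · 23); the sign does not affect v_p). Step 3 — |x − y|_5 = 5^{0} = 1.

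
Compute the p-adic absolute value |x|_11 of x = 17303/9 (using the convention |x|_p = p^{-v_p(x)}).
|17303/9|_11 = 1/1331

Step 1 — compute v_11(x) by factoring powers of 11 out of the numerator and denominator: v_11(17303/9) = 3. Step 2 — apply |x|_p = p^{-v_p(x)} = 11^{-3} = 1/1331.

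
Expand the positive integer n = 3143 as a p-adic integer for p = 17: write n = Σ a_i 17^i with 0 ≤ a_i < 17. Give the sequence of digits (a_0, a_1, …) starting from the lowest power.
(a_0, a_1, …) = (15, 14, 10)

Repeated division by 17 gives the digits low-to-high: 3143 = 15 + 14·17^1 + 10·17^2. Digit sequence: (15, 14, 10).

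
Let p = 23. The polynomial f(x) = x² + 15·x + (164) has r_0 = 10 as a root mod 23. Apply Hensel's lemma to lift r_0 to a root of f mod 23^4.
r_3 = 84351 (mod 279841)

Hensel: r_{i+1} = r_i − f(r_i)·(f′(r_i))^{-1} mod 23^{i+2}, f′(x) = 2x + 15. Iterate:
  r_0 = 10 (mod 23)
  r_1 = 240 (mod 529)
  r_2 = 11349 (mod 12167)
  r_3 = 84351 (mod 279841)
Final: r = 84351 satisfies f(r) ≡ 0 mod 23^4.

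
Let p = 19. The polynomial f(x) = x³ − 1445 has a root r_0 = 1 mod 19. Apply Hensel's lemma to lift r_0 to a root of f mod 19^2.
r_1 = 1 (mod 361)

Hensel: r_{i+1} = r_i − f(r_i)/f′(r_i) mod 19^{i+2}, where f′(x) = 3x². Iterate:
  r_0 = 1 (mod 19)
  r_1 = 1 (mod 361)
Final: r = 1 with f(r) ≡ 0 mod 19^2.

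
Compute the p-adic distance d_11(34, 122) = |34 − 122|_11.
d_11(34, 122) = 1/11

Step 1 — x − y = 34 − 122 = -88. Step 2 — v_11(-88) = 1 (factor: -88 = −(11^1 · 8); the sign does not affect v_p). Step 3 — |x − y|_11 = 11^{-1} = 1/11.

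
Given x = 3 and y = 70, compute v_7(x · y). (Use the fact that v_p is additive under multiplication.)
v_7(210) = 1

v_p(x) = 0 (factor: 3 = 7^0 · 3); v_p(y) = 1 (factor: 70 = 7^1 · 10). Additivity: v_p(xy) = v_p(x) + v_p(y) = 0 + 1 = 1. (Direct check: xy = 210 = 7^1 · (30).)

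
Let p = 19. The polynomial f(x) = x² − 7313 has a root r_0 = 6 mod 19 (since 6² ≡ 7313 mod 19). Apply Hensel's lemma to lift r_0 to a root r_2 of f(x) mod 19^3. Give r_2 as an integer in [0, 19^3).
r_2 = 4433 (mod 6859)

Hensel's recurrence: r_{i+1} = r_i − f(r_i)·(f′(r_i))^{-1} mod 19^{i+2}, with f′(x) = 2x. Iterate:
  r_0 = 6 (mod 19)
  r_1 = 101 (mod 361)
  r_2 = 4433 (mod 6859)
Final: r_2 = 4433, and one checks f(r_2) ≡ 0 mod 19^3.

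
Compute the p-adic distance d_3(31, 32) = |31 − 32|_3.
d_3(31, 32) = 1

Step 1 — x − y = 31 − 32 = -1. Step 2 — v_3(-1) = 0 (factor: -1 = −(3^0 · 1); the sign does not affect v_p). Step 3 — |x − y|_3 = 3^{0} = 1.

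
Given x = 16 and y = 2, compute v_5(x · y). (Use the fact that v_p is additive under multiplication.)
v_5(32) = 0

v_p(x) = 0 (factor: 16 = 5^0 · 16); v_p(y) = 0 (factor: 2 = 5^0 · 2). Additivity: v_p(xy) = v_p(x) + v_p(y) = 0 + 0 = 0. (Direct check: xy = 32 = 5^0 · (32).)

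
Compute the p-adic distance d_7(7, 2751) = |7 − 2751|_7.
d_7(7, 2751) = 1/343

Step 1 — x − y = 7 − 2751 = -2744. Step 2 — v_7(-2744) = 3 (factor: -2744 = −(7^3 · 8); the sign does not affect v_p). Step 3 — |x − y|_7 = 7^{-3} = 1/343.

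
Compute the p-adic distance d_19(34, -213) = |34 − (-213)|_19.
d_19(34, -213) = 1/19

Step 1 — x − y = 34 − (-213) = 247. Step 2 — v_19(247) = 1 (factor: 247 = (19^1 · 13); the sign does not affect v_p). Step 3 — |x − y|_19 = 19^{-1} = 1/19.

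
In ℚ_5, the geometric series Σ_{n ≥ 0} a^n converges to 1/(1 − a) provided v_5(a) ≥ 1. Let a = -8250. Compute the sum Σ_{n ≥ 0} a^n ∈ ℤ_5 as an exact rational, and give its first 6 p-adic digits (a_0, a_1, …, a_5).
Σ a^n = 1/(1 − a) = 1/8251;  first 6 digits = (1, 0, 0, 4, 1, 2)

v_5(a) = 3 ≥ 1, so the series converges in ℤ_5 to 1/(1 − a) = 1/(1 − (-8250)) = 1/8251. Expand this rational in ℤ_5: compute digits iteratively via d_i = x_i mod 5, x_{i+1} = (x_i − d_i)/5. The first 6 digits are (1, 0, 0, 4, 1, 2).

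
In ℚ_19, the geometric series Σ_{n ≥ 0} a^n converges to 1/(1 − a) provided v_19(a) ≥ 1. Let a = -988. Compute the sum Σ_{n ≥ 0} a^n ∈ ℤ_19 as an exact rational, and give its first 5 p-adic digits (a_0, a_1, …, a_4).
Σ a^n = 1/(1 − a) = 1/989;  first 5 digits = (1, 5, 3, 1, 15)

v_19(a) = 1 ≥ 1, so the series converges in ℤ_19 to 1/(1 − a) = 1/(1 − (-988)) = 1/989. Expand this rational in ℤ_19: compute digits iteratively via d_i = x_i mod 19, x_{i+1} = (x_i − d_i)/19. The first 5 digits are (1, 5, 3, 1, 15).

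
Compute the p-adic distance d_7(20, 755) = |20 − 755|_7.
d_7(20, 755) = 1/49

Step 1 — x − y = 20 − 755 = -735. Step 2 — v_7(-735) = 2 (factor: -735 = −(7^2 · 15); the sign does not affect v_p). Step 3 — |x − y|_7 = 7^{-2} = 1/49.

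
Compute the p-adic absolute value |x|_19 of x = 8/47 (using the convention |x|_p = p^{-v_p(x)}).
|8/47|_19 = 1

Step 1 — compute v_19(x) by factoring powers of 19 out of the numerator and denominator: v_19(8/47) = 0. Step 2 — apply |x|_p = p^{-v_p(x)} = 19^{0} = 1.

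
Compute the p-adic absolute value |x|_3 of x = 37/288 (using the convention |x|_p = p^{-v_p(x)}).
|37/288|_3 = 9

Step 1 — compute v_3(x) by factoring powers of 3 out of the numerator and denominator: v_3(37/288) = -2. Step 2 — apply |x|_p = p^{-v_p(x)} = 3^{2} = 9.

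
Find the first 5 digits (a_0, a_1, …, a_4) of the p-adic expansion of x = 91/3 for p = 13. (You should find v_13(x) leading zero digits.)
(a_0, …, a_4) = (0, 11, 8, 8, 8)

v_13(91/3) = 1, so a_0 = ... = a_0 = 0. Factor out: x = 13^1 · u with u = 7/3 a unit in ℤ_13. Expand u iteratively via a_{v+i} = u_i mod 13, u_{i+1} = (u_i − a_{v+i})/13:
  u_0 = 7/3;  a_1 = 11;  u_1 = (u_0 − 11)/13 = -2/3
  u_1 = -2/3;  a_2 = 8;  u_2 = (u_1 − 8)/13 = -2/3
  u_2 = -2/3;  a_3 = 8;  u_3 = (u_2 − 8)/13 = -2/3
  u_3 = -2/3;  a_4 = 8;  u_4 = (u_3 − 8)/13 = -2/3
Digits: (0, 11, 8, 8, 8).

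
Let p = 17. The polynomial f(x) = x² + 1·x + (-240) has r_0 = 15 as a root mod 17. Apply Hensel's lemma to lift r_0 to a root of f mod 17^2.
r_1 = 15 (mod 289)

Hensel: r_{i+1} = r_i − f(r_i)·(f′(r_i))^{-1} mod 17^{i+2}, f′(x) = 2x + 1. Iterate:
  r_0 = 15 (mod 17)
  r_1 = 15 (mod 289)
Final: r = 15 satisfies f(r) ≡ 0 mod 17^2.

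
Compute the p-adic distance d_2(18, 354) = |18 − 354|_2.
d_2(18, 354) = 1/16

Step 1 — x − y = 18 − 354 = -336. Step 2 — v_2(-336) = 4 (factor: -336 = −(2^4 · 21); the sign does not affect v_p). Step 3 — |x − y|_2 = 2^{-4} = 1/16.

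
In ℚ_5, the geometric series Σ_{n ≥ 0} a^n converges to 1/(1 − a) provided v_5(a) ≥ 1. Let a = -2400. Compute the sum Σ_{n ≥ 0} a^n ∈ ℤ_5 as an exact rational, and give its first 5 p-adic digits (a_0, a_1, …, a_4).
Σ a^n = 1/(1 − a) = 1/2401;  first 5 digits = (1, 0, 4, 0, 2)

v_5(a) = 2 ≥ 1, so the series converges in ℤ_5 to 1/(1 − a) = 1/(1 − (-2400)) = 1/2401. Expand this rational in ℤ_5: compute digits iteratively via d_i = x_i mod 5, x_{i+1} = (x_i − d_i)/5. The first 5 digits are (1, 0, 4, 0, 2).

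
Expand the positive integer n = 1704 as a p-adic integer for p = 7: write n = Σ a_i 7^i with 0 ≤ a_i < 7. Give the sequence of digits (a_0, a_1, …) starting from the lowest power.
(a_0, a_1, …) = (3, 5, 6, 4)

Repeated division by 7 gives the digits low-to-high: 1704 = 3 + 5·7^1 + 6·7^2 + 4·7^3. Digit sequence: (3, 5, 6, 4).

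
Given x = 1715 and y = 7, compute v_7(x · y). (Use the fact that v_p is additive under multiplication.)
v_7(12005) = 4

v_p(x) = 3 (factor: 1715 = 7^3 · 5); v_p(y) = 1 (factor: 7 = 7^1 · 1). Additivity: v_p(xy) = v_p(x) + v_p(y) = 3 + 1 = 4. (Direct check: xy = 12005 = 7^4 · (5).)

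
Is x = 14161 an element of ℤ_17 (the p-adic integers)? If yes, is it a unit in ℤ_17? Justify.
x ∈ ℤ_17 but not a unit; v_17(x) = 2 > 0

ℤ_17 = {x ∈ ℚ_17 : v_17(x) ≥ 0} and ℤ_17^× = {x ∈ ℤ_17 : v_17(x) = 0}. Here v_17(14161) = v_17(num) − v_17(den) = 2; compare against these criteria.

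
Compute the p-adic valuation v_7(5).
v_7(5) = 0

v_7(n) is the largest exponent k such that 7^k divides n. Factor out: 5 = 7^0 · 5. (Sign doesn't affect v_p.) So v_7(5) = 0.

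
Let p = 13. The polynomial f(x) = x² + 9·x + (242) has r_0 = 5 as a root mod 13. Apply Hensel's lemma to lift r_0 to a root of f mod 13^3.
r_2 = 1812 (mod 2197)

Hensel: r_{i+1} = r_i − f(r_i)·(f′(r_i))^{-1} mod 13^{i+2}, f′(x) = 2x + 9. Iterate:
  r_0 = 5 (mod 13)
  r_1 = 122 (mod 169)
  r_2 = 1812 (mod 2197)
Final: r = 1812 satisfies f(r) ≡ 0 mod 13^3.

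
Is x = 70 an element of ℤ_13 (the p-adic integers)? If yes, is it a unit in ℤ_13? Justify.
x ∈ ℤ_13^× (unit); v_13(x) = 0

ℤ_13 = {x ∈ ℚ_13 : v_13(x) ≥ 0} and ℤ_13^× = {x ∈ ℤ_13 : v_13(x) = 0}. Here v_13(70) = v_13(num) − v_13(den) = 0; compare against these criteria.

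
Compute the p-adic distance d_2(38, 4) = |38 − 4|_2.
d_2(38, 4) = 1/2

Step 1 — x − y = 38 − 4 = 34. Step 2 — v_2(34) = 1 (factor: 34 = (2^1 · 17); the sign does not affect v_p). Step 3 — |x − y|_2 = 2^{-1} = 1/2.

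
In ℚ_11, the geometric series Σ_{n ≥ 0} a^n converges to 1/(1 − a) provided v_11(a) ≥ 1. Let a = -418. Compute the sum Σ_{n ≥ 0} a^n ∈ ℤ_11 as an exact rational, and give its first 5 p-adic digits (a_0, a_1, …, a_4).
Σ a^n = 1/(1 − a) = 1/419;  first 5 digits = (1, 6, 10, 5, 4)

v_11(a) = 1 ≥ 1, so the series converges in ℤ_11 to 1/(1 − a) = 1/(1 − (-418)) = 1/419. Expand this rational in ℤ_11: compute digits iteratively via d_i = x_i mod 11, x_{i+1} = (x_i − d_i)/11. The first 5 digits are (1, 6, 10, 5, 4).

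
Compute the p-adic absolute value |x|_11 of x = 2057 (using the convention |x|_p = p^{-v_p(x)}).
|2057|_11 = 1/121

Step 1 — compute v_11(x) by factoring powers of 11 out of the numerator and denominator: v_11(2057) = 2. Step 2 — apply |x|_p = p^{-v_p(x)} = 11^{-2} = 1/121.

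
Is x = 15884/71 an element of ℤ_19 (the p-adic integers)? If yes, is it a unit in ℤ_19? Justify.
x ∈ ℤ_19 but not a unit; v_19(x) = 2 > 0

ℤ_19 = {x ∈ ℚ_19 : v_19(x) ≥ 0} and ℤ_19^× = {x ∈ ℤ_19 : v_19(x) = 0}. Here v_19(15884/71) = v_19(num) − v_19(den) = 2; compare against these criteria.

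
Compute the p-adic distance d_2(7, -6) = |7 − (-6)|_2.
d_2(7, -6) = 1

Step 1 — x − y = 7 − (-6) = 13. Step 2 — v_2(13) = 0 (factor: 13 = (2^0 · 13); the sign does not affect v_p). Step 3 — |x − y|_2 = 2^{0} = 1.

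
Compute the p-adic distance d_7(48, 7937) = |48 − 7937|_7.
d_7(48, 7937) = 1/343

Step 1 — x − y = 48 − 7937 = -7889. Step 2 — v_7(-7889) = 3 (factor: -7889 = −(7^3 · 23); the sign does not affect v_p). Step 3 — |x − y|_7 = 7^{-3} = 1/343.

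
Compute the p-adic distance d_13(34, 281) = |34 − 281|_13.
d_13(34, 281) = 1/13

Step 1 — x − y = 34 − 281 = -247. Step 2 — v_13(-247) = 1 (factor: -247 = −(13^1 · 19); the sign does not affect v_p). Step 3 — |x − y|_13 = 13^{-1} = 1/13.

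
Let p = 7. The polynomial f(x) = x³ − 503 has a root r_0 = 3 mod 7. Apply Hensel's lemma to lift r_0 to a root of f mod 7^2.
r_1 = 17 (mod 49)

Hensel: r_{i+1} = r_i − f(r_i)/f′(r_i) mod 7^{i+2}, where f′(x) = 3x². Iterate:
  r_0 = 3 (mod 7)
  r_1 = 17 (mod 49)
Final: r = 17 with f(r) ≡ 0 mod 7^2.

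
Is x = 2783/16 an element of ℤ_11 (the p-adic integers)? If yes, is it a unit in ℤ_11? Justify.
x ∈ ℤ_11 but not a unit; v_11(x) = 2 > 0

ℤ_11 = {x ∈ ℚ_11 : v_11(x) ≥ 0} and ℤ_11^× = {x ∈ ℤ_11 : v_11(x) = 0}. Here v_11(2783/16) = v_11(num) − v_11(den) = 2; compare against these criteria.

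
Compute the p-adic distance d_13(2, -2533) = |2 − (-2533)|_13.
d_13(2, -2533) = 1/169

Step 1 — x − y = 2 − (-2533) = 2535. Step 2 — v_13(2535) = 2 (factor: 2535 = (13^2 · 15); the sign does not affect v_p). Step 3 — |x − y|_13 = 13^{-2} = 1/169.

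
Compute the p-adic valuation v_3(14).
v_3(14) = 0

v_3(n) is the largest exponent k such that 3^k divides n. Factor out: 14 = 3^0 · 14. (Sign doesn't affect v_p.) So v_3(14) = 0.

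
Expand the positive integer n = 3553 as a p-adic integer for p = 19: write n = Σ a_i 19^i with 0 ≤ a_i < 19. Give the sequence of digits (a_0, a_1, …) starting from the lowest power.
(a_0, a_1, …) = (0, 16, 9)

Repeated division by 19 gives the digits low-to-high: 3553 = 16·19^1 + 9·19^2. Digit sequence: (0, 16, 9).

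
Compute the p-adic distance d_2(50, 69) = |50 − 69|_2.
d_2(50, 69) = 1

Step 1 — x − y = 50 − 69 = -19. Step 2 — v_2(-19) = 0 (factor: -19 = −(2^0 · 19); the sign does not affect v_p). Step 3 — |x − y|_2 = 2^{0} = 1.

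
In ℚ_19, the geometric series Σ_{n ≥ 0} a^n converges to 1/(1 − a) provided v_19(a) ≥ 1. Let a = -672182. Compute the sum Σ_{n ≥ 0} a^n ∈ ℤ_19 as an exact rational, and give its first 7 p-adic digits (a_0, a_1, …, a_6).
Σ a^n = 1/(1 − a) = 1/672183;  first 7 digits = (1, 0, 0, 16, 13, 18, 8)

v_19(a) = 3 ≥ 1, so the series converges in ℤ_19 to 1/(1 − a) = 1/(1 − (-672182)) = 1/672183. Expand this rational in ℤ_19: compute digits iteratively via d_i = x_i mod 19, x_{i+1} = (x_i − d_i)/19. The first 7 digits are (1, 0, 0, 16, 13, 18, 8).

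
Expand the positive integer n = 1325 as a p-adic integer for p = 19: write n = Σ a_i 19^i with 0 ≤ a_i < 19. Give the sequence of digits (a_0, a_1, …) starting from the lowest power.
(a_0, a_1, …) = (14, 12, 3)

Repeated division by 19 gives the digits low-to-high: 1325 = 14 + 12·19^1 + 3·19^2. Digit sequence: (14, 12, 3).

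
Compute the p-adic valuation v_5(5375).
v_5(5375) = 3

v_5(n) is the largest exponent k such that 5^k divides n. Factor out: 5375 = 5^3 · 43. (Sign doesn't affect v_p.) So v_5(5375) = 3.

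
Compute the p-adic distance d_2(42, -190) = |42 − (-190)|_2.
d_2(42, -190) = 1/8

Step 1 — x − y = 42 − (-190) = 232. Step 2 — v_2(232) = 3 (factor: 232 = (2^3 · 29); the sign does not affect v_p). Step 3 — |x − y|_2 = 2^{-3} = 1/8.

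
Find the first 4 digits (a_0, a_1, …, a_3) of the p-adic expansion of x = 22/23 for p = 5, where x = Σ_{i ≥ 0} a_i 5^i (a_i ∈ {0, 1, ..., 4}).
(a_0, …, a_3) = (4, 2, 1, 1)

v_5(22/23) = 0 (numerator and denominator both coprime to 5), so x ∈ ℤ_5^×. Compute digits iteratively via a_i = x_i mod 5, x_{i+1} = (x_i − a_i)/5, with x_0 = x:
  x_0 = 22/23;  a_0 = 4;  x_1 = (x_0 − 4)/5 = -14/23
  x_1 = -14/23;  a_1 = 2;  x_2 = (x_1 − 2)/5 = -12/23
  x_2 = -12/23;  a_2 = 1;  x_3 = (x_2 − 1)/5 = -7/23
  x_3 = -7/23;  a_3 = 1;  x_4 = (x_3 − 1)/5 = -6/23
Digits: (4, 2, 1, 1).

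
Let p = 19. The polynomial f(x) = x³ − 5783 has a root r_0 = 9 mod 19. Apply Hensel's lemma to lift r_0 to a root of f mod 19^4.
r_3 = 2175 (mod 130321)

Hensel: r_{i+1} = r_i − f(r_i)/f′(r_i) mod 19^{i+2}, where f′(x) = 3x². Iterate:
  r_0 = 9 (mod 19)
  r_1 = 9 (mod 361)
  r_2 = 2175 (mod 6859)
  r_3 = 2175 (mod 130321)
Final: r = 2175 with f(r) ≡ 0 mod 19^4.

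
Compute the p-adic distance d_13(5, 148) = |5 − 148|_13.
d_13(5, 148) = 1/13

Step 1 — x − y = 5 − 148 = -143. Step 2 — v_13(-143) = 1 (factor: -143 = −(13^1 · 11); the sign does not affect v_p). Step 3 — |x − y|_13 = 13^{-1} = 1/13.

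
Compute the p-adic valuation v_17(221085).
v_17(221085) = 3

v_17(n) is the largest exponent k such that 17^k divides n. Factor out: 221085 = 17^3 · 45. (Sign doesn't affect v_p.) So v_17(221085) = 3.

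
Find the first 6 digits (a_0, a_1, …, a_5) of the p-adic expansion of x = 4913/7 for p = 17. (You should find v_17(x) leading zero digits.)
(a_0, …, a_5) = (0, 0, 0, 5, 7, 2)

v_17(4913/7) = 3, so a_0 = ... = a_2 = 0. Factor out: x = 17^3 · u with u = 1/7 a unit in ℤ_17. Expand u iteratively via a_{v+i} = u_i mod 17, u_{i+1} = (u_i − a_{v+i})/17:
  u_0 = 1/7;  a_3 = 5;  u_1 = (u_0 − 5)/17 = -2/7
  u_1 = -2/7;  a_4 = 7;  u_2 = (u_1 − 7)/17 = -3/7
  u_2 = -3/7;  a_5 = 2;  u_3 = (u_2 − 2)/17 = -1/7
Digits: (0, 0, 0, 5, 7, 2).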